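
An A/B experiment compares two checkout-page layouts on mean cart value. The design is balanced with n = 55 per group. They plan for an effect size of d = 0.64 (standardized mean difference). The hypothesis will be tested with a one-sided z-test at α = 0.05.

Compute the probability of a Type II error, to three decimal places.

Noncentrality parameter: δ = d·√(n/2) = 0.64 × √(55/2) = 3.3562
Critical value for a one-sided test at α = 0.05: z_α = 1.645.
Power = P(Z > 1.645 − δ) = Φ(1.711) = 0.9565.
Type II error: β = 1 − power = 1 − 0.9565 = 0.0435.

β ≈ 0.044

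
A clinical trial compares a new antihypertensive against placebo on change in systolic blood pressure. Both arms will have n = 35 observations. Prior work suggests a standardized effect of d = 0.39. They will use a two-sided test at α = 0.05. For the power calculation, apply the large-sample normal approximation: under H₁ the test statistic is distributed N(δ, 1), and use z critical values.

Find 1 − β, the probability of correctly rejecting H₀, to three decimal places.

Noncentrality parameter: δ = d·√(n/2) = 0.39 × √(35/2) = 1.6315
Critical value for a two-sided test at α = 0.05: z_{α/2} = 1.960.
Power = Φ(δ − 1.960) + Φ(−δ − 1.960) = Φ(-0.328) + Φ(-3.591) = 0.3713 + 0.0002 = 0.3714.

Power ≈ 0.371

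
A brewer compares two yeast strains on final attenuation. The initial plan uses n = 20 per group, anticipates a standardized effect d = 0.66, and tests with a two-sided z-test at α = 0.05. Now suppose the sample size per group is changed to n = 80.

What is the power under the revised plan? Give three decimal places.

With n = 80 per group: δ = d·√(n/2) = 0.66 × √(80/2) = 4.1742. Critical value z_{0.025} = 1.960.
Revised power = Φ(δ − 1.960) + Φ(−δ − 1.960) = Φ(2.214) + Φ(-6.134) = 0.9866 + 0.0000 = 0.9866.

Power ≈ 0.987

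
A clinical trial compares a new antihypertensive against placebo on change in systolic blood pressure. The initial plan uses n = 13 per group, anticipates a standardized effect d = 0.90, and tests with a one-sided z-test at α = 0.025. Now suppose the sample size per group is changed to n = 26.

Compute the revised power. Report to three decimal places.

With n = 26 per group: δ = d·√(n/2) = 0.90 × √(26/2) = 3.2450. Critical value z_{0.025} = 1.960.
Revised power = P(Z > 1.960 − δ) = Φ(1.285) = 0.9006.

Power ≈ 0.901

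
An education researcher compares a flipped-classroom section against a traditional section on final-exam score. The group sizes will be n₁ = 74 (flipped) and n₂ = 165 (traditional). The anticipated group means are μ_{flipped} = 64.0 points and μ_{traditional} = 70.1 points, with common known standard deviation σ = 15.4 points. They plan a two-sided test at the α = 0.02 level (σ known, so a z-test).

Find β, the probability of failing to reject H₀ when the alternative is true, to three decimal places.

Standardized effect: d = |μ_{flipped} − μ_{traditional}| / σ = |64.0 − 70.1| / 15.4 = 0.3961
Noncentrality parameter: δ = d / √(1/n₁ + 1/n₂) = 0.3961 / √(1/74 + 1/165) = 2.8312
Critical value for a two-sided test at α = 0.02: z_{α/2} = 2.326.
Power = Φ(δ − 2.326) + Φ(−δ − 2.326) = Φ(0.505) + Φ(-5.158) = 0.6932 + 0.0000 = 0.6932.
Type II error: β = 1 − power = 1 − 0.6932 = 0.3068.

β ≈ 0.307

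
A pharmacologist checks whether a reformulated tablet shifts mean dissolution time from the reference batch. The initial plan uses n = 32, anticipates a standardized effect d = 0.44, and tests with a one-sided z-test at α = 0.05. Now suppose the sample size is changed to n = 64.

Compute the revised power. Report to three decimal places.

Power ≈ 0.970

With n = 64: δ = d·√n = 0.44 × √64 = 3.5200. Critical value z_{0.05} = 1.645.
Revised power = Φ(δ − 1.645) = Φ(1.875) = 0.9696.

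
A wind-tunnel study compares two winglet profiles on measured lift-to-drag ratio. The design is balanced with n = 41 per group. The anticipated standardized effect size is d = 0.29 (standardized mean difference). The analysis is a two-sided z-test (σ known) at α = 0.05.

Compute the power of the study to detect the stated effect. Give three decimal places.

Power ≈ 0.259

Noncentrality parameter: δ = d·√(n/2) = 0.29 × √(41/2) = 1.3130
Critical value for a two-sided test at α = 0.05: z_{α/2} = 1.960.
Power = Φ(δ − 1.960) + Φ(−δ − 1.960) = Φ(-0.647) + Φ(-3.273) = 0.2588 + 0.0005 = 0.2594.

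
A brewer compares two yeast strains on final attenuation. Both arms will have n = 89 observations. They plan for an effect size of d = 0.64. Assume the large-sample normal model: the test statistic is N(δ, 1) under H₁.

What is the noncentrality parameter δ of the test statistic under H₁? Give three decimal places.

δ = d·√(n/2) = 0.64 × √(89/2) = 4.2693

δ ≈ 4.269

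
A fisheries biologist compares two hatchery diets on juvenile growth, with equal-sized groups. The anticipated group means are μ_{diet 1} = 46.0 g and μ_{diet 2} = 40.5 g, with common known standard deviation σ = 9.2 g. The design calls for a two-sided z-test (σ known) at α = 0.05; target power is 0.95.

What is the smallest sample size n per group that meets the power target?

Standardized effect: d = |μ_{diet 1} − μ_{diet 2}| / σ = |46.0 − 40.5| / 9.2 = 0.5978
Set Φ(δ − 1.960) = 0.95; then δ − 1.960 = Φ⁻¹(0.95) = 1.645, giving δ = 3.605.
(For δ > 0 the lower-tail rejection region contributes negligibly to power, so the one-term inversion is standard.)
δ = d·√(n/2) ⇒ n = 2(δ/d)² = 2 × (3.605 / 0.5978)² = 72.72.
Round up to the next whole unit.

n = 73 per group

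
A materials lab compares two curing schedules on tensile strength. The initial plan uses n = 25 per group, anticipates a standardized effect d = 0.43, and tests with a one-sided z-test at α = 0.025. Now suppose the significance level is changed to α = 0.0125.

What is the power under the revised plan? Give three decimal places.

Power ≈ 0.235

δ = d·√(n/2) = 0.43 × √(25/2) = 1.5203 (unchanged). New critical value: z_{0.0125} = 2.241.
Revised power = Φ(δ − 2.241) = Φ(-0.721) = 0.2354.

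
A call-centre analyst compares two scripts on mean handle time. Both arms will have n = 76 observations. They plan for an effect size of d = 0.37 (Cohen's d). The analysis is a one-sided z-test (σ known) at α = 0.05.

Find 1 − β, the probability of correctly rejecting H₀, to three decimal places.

Noncentrality parameter: δ = d·√(n/2) = 0.37 × √(76/2) = 2.2808
Critical value for a one-sided test at α = 0.05: z_α = 1.645.
Power = P(Z > 1.645 − δ) = Φ(0.636) = 0.7376.

Power ≈ 0.738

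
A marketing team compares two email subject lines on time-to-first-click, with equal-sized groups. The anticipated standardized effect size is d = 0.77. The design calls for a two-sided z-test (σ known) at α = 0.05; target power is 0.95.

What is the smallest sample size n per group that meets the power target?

Set Φ(δ − 1.960) = 0.95; then δ − 1.960 = Φ⁻¹(0.95) = 1.645, giving δ = 3.605.
(For δ > 0 the lower-tail rejection region contributes negligibly to power, so the one-term inversion is standard.)
δ = d·√(n/2) ⇒ n = 2(δ/d)² = 2 × (3.605 / 0.77)² = 43.83.
Rounding up, n = 44 per group.

n = 44 per group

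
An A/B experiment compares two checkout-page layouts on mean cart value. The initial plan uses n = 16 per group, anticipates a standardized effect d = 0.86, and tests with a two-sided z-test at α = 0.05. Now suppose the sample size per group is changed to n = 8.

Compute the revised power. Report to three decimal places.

Power ≈ 0.405

With n = 8 per group: δ = d·√(n/2) = 0.86 × √(8/2) = 1.7200. Critical value z_{0.025} = 1.960.
Revised power = Φ(δ − 1.960) + Φ(−δ − 1.960) = Φ(-0.240) + Φ(-3.680) = 0.4052 + 0.0001 = 0.4053.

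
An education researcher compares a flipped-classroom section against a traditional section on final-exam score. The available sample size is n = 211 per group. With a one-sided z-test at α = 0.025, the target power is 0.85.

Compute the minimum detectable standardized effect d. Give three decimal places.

Required noncentrality: δ = z_{0.025} + z_{0.15} = 1.960 + 1.036 = 2.996.
δ = d·√(n/2) ⇒ d = δ/√(n/2) = 2.996/√(211/2) = 0.2917.

d ≈ 0.292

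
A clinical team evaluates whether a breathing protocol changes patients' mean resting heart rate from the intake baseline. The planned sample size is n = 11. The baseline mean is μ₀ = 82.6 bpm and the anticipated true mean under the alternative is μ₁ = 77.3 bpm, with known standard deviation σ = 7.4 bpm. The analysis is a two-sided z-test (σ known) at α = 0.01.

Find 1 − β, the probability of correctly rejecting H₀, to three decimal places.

Power ≈ 0.421

Standardized effect: d = |μ₁ − μ₀| / σ = |77.3 − 82.6| / 7.4 = 0.7162
Noncentrality parameter: δ = d·√n = 0.7162 × √11 = 2.3754
Two-sided α = 0.01 → critical value z_{0.005} = 2.576.
Power = Φ(δ − 2.576) + Φ(−δ − 2.576) = Φ(-0.200) + Φ(-4.951) = 0.4206 + 0.0000 = 0.4206.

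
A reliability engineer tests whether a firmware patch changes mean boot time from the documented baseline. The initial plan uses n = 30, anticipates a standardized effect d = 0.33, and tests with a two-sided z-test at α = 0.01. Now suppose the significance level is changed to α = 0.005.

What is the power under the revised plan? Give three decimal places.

δ = d·√n = 0.33 × √30 = 1.8075 (unchanged). New critical value: z_{0.0025} = 2.807.
Revised power = Φ(δ − 2.807) + Φ(−δ − 2.807) = Φ(-1.000) + Φ(-4.615) = 0.1588 + 0.0000 = 0.1588.

Power ≈ 0.159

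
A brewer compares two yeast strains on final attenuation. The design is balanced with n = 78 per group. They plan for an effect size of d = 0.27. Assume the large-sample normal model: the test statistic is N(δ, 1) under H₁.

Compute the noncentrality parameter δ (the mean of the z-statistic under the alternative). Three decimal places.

δ ≈ 1.686

δ = d·√(n/2) = 0.27 × √(78/2) = 1.6861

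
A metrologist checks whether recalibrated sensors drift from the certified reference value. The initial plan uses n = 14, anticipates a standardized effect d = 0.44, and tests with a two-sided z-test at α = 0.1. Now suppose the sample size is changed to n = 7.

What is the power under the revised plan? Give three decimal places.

With n = 7: δ = d·√n = 0.44 × √7 = 1.1641. Critical value z_{0.05} = 1.645.
Revised power = Φ(δ − 1.645) + Φ(−δ − 1.645) = Φ(-0.481) + Φ(-2.809) = 0.3154 + 0.0025 = 0.3178.

Power ≈ 0.318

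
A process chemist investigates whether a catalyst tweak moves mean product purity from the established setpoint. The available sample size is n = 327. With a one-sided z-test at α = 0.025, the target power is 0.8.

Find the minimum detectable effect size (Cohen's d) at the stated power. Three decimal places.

Need Φ(δ − 1.960) = 0.8, so δ = 1.960 + 0.842 = 2.802.
δ = d·√n ⇒ d = δ/√n = 2.802/√327 = 0.1549.

d ≈ 0.155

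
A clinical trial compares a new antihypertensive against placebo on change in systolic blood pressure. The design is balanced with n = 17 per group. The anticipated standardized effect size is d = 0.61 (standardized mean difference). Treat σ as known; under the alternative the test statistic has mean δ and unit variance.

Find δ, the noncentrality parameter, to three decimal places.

δ ≈ 1.778

The noncentrality parameter scales effect size by the design's sample-size factor: δ = d·√(n/2) = 0.61 × √(17/2) = 1.7784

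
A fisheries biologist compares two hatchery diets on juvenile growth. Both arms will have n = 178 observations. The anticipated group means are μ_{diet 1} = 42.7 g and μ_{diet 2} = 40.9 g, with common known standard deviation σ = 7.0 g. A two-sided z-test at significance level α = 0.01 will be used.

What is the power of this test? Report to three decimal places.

Power ≈ 0.440

Standardized effect: d = |μ_{diet 1} − μ_{diet 2}| / σ = |42.7 − 40.9| / 7.0 = 0.2571
Noncentrality parameter: δ = d·√(n/2) = 0.2571 × √(178/2) = 2.4259
Critical value for a two-sided test at α = 0.01: z_{α/2} = 2.576.
Power = Φ(δ − 2.576) + Φ(−δ − 2.576) = Φ(-0.150) + Φ(-5.002) = 0.4404 + 0.0000 = 0.4404.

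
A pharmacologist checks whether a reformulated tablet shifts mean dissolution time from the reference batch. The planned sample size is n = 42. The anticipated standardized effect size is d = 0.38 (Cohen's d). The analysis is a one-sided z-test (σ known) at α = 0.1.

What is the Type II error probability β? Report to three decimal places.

Noncentrality parameter: δ = d·√n = 0.38 × √42 = 2.4627
One-sided α = 0.1 → critical value z_{0.1} = 1.282.
Power = P(Z > 1.282 − δ) = Φ(1.181) = 0.8812.
Type II error: β = 1 − power = 1 − 0.8812 = 0.1188.

β ≈ 0.119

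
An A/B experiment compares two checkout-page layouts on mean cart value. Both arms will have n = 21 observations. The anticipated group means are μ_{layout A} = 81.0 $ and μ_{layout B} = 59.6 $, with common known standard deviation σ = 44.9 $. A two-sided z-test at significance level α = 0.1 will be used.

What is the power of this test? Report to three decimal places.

Standardized effect: d = |μ_{layout A} − μ_{layout B}| / σ = |81.0 − 59.6| / 44.9 = 0.4766
Noncentrality parameter: λ = d·√(n/2) = 0.4766 × √(21/2) = 1.5444
Two-sided α = 0.1 → critical value z_{0.05} = 1.645.
Power = Φ(λ − 1.645) + Φ(−λ − 1.645) = Φ(-0.100) + Φ(-3.189) = 0.4600 + 0.0007 = 0.4607.

Power ≈ 0.461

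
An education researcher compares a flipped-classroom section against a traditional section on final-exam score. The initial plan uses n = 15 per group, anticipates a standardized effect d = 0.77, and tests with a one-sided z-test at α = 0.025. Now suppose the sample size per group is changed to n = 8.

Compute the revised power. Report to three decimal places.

Power ≈ 0.337

With n = 8 per group: δ = d·√(n/2) = 0.77 × √(8/2) = 1.5400. Critical value z_{0.025} = 1.960.
Revised power = P(Z > 1.960 − δ) = Φ(-0.420) = 0.3373.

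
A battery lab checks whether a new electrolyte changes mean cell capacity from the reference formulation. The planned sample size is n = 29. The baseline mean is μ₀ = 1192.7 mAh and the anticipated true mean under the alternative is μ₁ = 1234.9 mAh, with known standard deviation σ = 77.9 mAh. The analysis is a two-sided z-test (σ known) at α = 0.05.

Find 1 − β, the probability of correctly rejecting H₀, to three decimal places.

Standardized effect: d = |μ₁ − μ₀| / σ = |1234.9 − 1192.7| / 77.9 = 0.5417
Noncentrality parameter: δ = d·√n = 0.5417 × √29 = 2.9173
Critical value for a two-sided test at α = 0.05: z_{α/2} = 1.960.
Power = Φ(δ − 1.960) + Φ(−δ − 1.960) = Φ(0.957) + Φ(-4.877) = 0.8308 + 0.0000 = 0.8308.

Power ≈ 0.831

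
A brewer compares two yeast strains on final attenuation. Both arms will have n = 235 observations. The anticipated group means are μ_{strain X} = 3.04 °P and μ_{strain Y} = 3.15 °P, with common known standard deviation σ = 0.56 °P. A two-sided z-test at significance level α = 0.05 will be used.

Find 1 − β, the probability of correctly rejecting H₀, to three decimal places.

Standardized effect: d = |μ_{strain X} − μ_{strain Y}| / σ = |3.04 − 3.15| / 0.56 = 0.1964
Noncentrality parameter: δ = d·√(n/2) = 0.1964 × √(235/2) = 2.1292
Critical value for a two-sided test at α = 0.05: z_{α/2} = 1.960.
Power = Φ(δ − 1.960) + Φ(−δ − 1.960) = Φ(0.169) + Φ(-4.089) = 0.5672 + 0.0000 = 0.5672.

Power ≈ 0.567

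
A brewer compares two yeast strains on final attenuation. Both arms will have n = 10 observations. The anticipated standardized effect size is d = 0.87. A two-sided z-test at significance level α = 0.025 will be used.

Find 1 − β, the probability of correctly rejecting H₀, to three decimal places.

Noncentrality parameter: δ = d·√(n/2) = 0.87 × √(10/2) = 1.9454
Two-sided α = 0.025 → critical value z_{0.0125} = 2.241.
Power = Φ(δ − 2.241) + Φ(−δ − 2.241) = Φ(-0.296) + Φ(-4.187) = 0.3836 + 0.0000 = 0.3836.

Power ≈ 0.384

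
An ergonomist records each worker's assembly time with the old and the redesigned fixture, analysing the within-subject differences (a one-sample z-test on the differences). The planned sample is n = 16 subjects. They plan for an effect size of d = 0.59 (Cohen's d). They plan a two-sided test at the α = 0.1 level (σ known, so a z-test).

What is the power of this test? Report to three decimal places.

Power ≈ 0.763

Noncentrality parameter: δ = d·√n = 0.59 × √16 = 2.3600
Two-sided α = 0.1 → critical value z_{0.05} = 1.645.
Power = Φ(δ − 1.645) + Φ(−δ − 1.645) = Φ(0.715) + Φ(-4.005) = 0.7627 + 0.0000 = 0.7628.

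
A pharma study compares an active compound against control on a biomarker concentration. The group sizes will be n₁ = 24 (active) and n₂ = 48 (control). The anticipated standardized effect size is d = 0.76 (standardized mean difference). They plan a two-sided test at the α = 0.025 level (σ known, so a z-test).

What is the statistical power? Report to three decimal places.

Noncentrality parameter: δ = d / √(1/n₁ + 1/n₂) = 0.76 / √(1/24 + 1/48) = 3.0400
Critical value for a two-sided test at α = 0.025: z_{α/2} = 2.241.
Power = Φ(δ − 2.241) + Φ(−δ − 2.241) = Φ(0.799) + Φ(-5.281) = 0.7877 + 0.0000 = 0.7877.

Power ≈ 0.788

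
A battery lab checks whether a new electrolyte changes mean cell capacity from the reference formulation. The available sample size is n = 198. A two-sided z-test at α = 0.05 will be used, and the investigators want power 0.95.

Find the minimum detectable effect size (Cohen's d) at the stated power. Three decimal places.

d ≈ 0.256

Required noncentrality: δ = z_{0.025} + z_{0.05} = 1.960 + 1.645 = 3.605.
(The second rejection-region term Φ(−δ − z_{α/2}) is negligible and dropped.)
δ = d·√n ⇒ d = δ/√n = 3.605/√198 = 0.2562.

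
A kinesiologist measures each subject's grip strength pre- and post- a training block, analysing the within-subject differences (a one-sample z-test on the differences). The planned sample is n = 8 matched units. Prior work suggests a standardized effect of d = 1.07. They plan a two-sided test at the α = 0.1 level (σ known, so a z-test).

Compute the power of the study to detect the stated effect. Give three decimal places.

Power ≈ 0.916

Noncentrality parameter: δ = d·√n = 1.07 × √8 = 3.0264
Critical value for a two-sided test at α = 0.1: z_{α/2} = 1.645.
Power = Φ(δ − 1.645) + Φ(−δ − 1.645) = Φ(1.382) + Φ(-4.671) = 0.9164 + 0.0000 = 0.9164.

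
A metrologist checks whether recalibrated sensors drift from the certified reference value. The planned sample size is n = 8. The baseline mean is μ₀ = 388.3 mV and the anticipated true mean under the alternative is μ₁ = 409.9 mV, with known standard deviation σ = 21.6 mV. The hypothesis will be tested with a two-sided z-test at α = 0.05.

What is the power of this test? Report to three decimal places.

Standardized effect: d = |μ₁ − μ₀| / σ = |409.9 − 388.3| / 21.6 = 1.0000
Noncentrality parameter: δ = d·√n = 1.0000 × √8 = 2.8284
Two-sided α = 0.05 → critical value z_{0.025} = 1.960.
Power = Φ(δ − 1.960) + Φ(−δ − 1.960) = Φ(0.868) + Φ(-4.788) = 0.8074 + 0.0000 = 0.8074.

Power ≈ 0.807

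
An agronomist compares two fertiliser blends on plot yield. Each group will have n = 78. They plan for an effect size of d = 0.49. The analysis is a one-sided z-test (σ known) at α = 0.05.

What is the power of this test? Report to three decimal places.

Power ≈ 0.921

Noncentrality parameter: δ = d·√(n/2) = 0.49 × √(78/2) = 3.0600
Critical value for a one-sided test at α = 0.05: z_α = 1.645.
Power = Φ(δ − 1.645) = Φ(1.415) = 0.9215.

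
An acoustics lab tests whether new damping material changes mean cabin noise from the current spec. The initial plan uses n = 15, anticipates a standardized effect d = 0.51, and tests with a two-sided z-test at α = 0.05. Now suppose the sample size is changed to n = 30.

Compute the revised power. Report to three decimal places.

Power ≈ 0.798

With n = 30: δ = d·√n = 0.51 × √30 = 2.7934. Critical value z_{0.025} = 1.960.
Revised power = Φ(δ − 1.960) + Φ(−δ − 1.960) = Φ(0.833) + Φ(-4.753) = 0.7977 + 0.0000 = 0.7977.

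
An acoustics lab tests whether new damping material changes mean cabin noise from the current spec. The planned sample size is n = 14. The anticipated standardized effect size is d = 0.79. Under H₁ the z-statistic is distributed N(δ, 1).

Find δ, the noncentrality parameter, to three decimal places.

δ = d·√n = 0.79 × √14 = 2.9559

δ ≈ 2.956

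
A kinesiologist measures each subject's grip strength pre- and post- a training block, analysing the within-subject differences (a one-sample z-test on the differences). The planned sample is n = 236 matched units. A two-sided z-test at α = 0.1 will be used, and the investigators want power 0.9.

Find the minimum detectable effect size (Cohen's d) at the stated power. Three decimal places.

Required noncentrality: δ = z_{0.05} + z_{0.10} = 1.645 + 1.282 = 2.926.
(The second rejection-region term Φ(−δ − z_{α/2}) is negligible and dropped.)
δ = d·√n ⇒ d = δ/√n = 2.926/√236 = 0.1905.

d ≈ 0.190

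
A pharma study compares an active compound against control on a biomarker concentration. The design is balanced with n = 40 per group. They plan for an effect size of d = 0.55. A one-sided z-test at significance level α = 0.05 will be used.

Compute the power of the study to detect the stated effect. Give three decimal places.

Power ≈ 0.792

Noncentrality parameter: δ = d·√(n/2) = 0.55 × √(40/2) = 2.4597
One-sided α = 0.05 → critical value z_{0.05} = 1.645.
Power = Φ(δ − 1.645) = Φ(0.815) = 0.7924.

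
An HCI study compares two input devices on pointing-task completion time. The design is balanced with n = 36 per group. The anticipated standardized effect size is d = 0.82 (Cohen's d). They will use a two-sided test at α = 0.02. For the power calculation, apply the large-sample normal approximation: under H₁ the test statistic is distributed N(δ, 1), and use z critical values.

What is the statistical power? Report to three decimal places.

Noncentrality parameter: δ = d·√(n/2) = 0.82 × √(36/2) = 3.4790
Critical value for a two-sided test at α = 0.02: z_{α/2} = 2.326.
Power = Φ(δ − 2.326) + Φ(−δ − 2.326) = Φ(1.153) + Φ(-5.805) = 0.8755 + 0.0000 = 0.8755.

Power ≈ 0.875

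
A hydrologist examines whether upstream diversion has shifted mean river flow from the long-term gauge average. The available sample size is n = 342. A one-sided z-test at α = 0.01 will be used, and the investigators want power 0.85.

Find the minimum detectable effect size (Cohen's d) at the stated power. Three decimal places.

Required noncentrality: δ = z_{0.01} + z_{0.15} = 2.326 + 1.036 = 3.363.
δ = d·√n ⇒ d = δ/√n = 3.363/√342 = 0.1818.

d ≈ 0.182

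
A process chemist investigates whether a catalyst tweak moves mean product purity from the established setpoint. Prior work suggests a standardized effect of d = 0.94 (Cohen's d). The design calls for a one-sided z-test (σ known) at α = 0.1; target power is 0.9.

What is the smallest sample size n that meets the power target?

Set Φ(δ − 1.282) = 0.9; then δ − 1.282 = Φ⁻¹(0.9) = 1.282, giving δ = 2.563.
δ = d·√n ⇒ n = (δ/d)² = (2.563 / 0.94)² = 7.43.
Round up to the next whole unit.

n = 8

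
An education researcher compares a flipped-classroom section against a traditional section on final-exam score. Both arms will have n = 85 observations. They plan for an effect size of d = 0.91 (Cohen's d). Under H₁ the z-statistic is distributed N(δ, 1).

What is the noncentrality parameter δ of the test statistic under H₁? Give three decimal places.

δ ≈ 5.932

δ = d·√(n/2) = 0.91 × √(85/2) = 5.9325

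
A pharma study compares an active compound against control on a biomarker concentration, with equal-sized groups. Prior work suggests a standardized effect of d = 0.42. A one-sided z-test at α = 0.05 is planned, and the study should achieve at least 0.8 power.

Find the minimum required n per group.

n = 71 per group

For power 0.8 need Φ(δ − z_{0.05}) = 0.8, so δ = z_{0.05} + z_{0.20} = 1.645 + 0.842 = 2.486.
δ = d·√(n/2) ⇒ n = 2(δ/d)² = 2 × (2.486 / 0.42)² = 70.10.
Round up to the next whole unit.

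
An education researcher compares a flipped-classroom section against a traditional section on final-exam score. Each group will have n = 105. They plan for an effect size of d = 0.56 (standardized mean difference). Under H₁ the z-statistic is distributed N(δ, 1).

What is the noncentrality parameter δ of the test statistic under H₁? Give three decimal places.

δ ≈ 4.058

δ = d·√(n/2) = 0.56 × √(105/2) = 4.0576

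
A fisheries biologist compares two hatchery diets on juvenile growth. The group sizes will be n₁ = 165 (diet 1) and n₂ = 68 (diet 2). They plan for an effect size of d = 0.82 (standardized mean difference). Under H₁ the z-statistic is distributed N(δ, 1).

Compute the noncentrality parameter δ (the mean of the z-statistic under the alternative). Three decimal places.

The noncentrality parameter scales effect size by the design's sample-size factor: δ = d / √(1/n₁ + 1/n₂) = 0.82 / √(1/165 + 1/68) = 5.6903

δ ≈ 5.690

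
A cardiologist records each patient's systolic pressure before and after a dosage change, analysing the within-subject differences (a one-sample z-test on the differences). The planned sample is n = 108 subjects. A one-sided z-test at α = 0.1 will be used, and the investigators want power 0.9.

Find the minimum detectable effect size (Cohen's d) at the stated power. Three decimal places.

Required noncentrality: δ = z_{0.1} + z_{0.10} = 1.282 + 1.282 = 2.563.
δ = d·√n ⇒ d = δ/√n = 2.563/√108 = 0.2466.

d ≈ 0.247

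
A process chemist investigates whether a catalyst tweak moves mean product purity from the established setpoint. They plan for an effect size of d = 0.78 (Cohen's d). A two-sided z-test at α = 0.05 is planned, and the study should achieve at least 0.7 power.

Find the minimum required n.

n = 11

Set Φ(δ − 1.960) = 0.7; then δ − 1.960 = Φ⁻¹(0.7) = 0.524, giving δ = 2.484.
(For δ > 0 the lower-tail rejection region contributes negligibly to power, so the one-term inversion is standard.)
δ = d·√n ⇒ n = (δ/d)² = (2.484 / 0.78)² = 10.14.
Round up to the next whole unit.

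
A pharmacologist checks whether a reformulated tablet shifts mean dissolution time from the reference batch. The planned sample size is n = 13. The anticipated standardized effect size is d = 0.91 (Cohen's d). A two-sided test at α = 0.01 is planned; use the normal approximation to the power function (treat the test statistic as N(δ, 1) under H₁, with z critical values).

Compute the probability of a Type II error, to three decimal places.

Noncentrality parameter: δ = d·√n = 0.91 × √13 = 3.2811
Critical value for a two-sided test at α = 0.01: z_{α/2} = 2.576.
Power = Φ(δ − 2.576) + Φ(−δ − 2.576) = Φ(0.705) + Φ(-5.857) = 0.7597 + 0.0000 = 0.7597.
Type II error: β = 1 − power = 1 − 0.7597 = 0.2403.

β ≈ 0.240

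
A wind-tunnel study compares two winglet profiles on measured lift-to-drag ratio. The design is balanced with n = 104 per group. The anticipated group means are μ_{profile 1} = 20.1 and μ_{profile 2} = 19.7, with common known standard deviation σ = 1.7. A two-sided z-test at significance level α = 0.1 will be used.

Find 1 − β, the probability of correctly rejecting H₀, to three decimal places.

Standardized effect: d = |μ_{profile 1} − μ_{profile 2}| / σ = |20.1 − 19.7| / 1.7 = 0.2353
Noncentrality parameter: δ = d·√(n/2) = 0.2353 × √(104/2) = 1.6967
Two-sided α = 0.1 → critical value z_{0.05} = 1.645.
Power = Φ(δ − 1.645) + Φ(−δ − 1.645) = Φ(0.052) + Φ(-3.342) = 0.5207 + 0.0004 = 0.5211.

Power ≈ 0.521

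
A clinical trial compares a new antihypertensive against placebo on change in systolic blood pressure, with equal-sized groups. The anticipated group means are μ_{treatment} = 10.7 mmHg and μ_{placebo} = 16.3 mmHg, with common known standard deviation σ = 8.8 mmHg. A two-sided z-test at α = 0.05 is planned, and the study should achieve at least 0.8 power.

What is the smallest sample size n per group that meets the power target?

Standardized effect: d = |μ_{treatment} − μ_{placebo}| / σ = |10.7 − 16.3| / 8.8 = 0.6364
For power 0.8 need Φ(δ − z_{0.025}) = 0.8, so δ = z_{0.025} + z_{0.20} = 1.960 + 0.842 = 2.802.
(The Φ(−δ − z_{α/2}) term is vanishingly small for δ > 0 and is dropped in the standard sample-size formula.)
δ = d·√(n/2) ⇒ n = 2(δ/d)² = 2 × (2.802 / 0.6364)² = 38.76.
Round up to the next whole unit.

n = 39 per group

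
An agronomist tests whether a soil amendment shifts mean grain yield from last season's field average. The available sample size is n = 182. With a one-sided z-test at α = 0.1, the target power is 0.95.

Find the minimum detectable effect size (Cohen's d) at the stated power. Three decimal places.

d ≈ 0.217

Required noncentrality: δ = z_{0.1} + z_{0.05} = 1.282 + 1.645 = 2.926.
δ = d·√n ⇒ d = δ/√n = 2.926/√182 = 0.2169.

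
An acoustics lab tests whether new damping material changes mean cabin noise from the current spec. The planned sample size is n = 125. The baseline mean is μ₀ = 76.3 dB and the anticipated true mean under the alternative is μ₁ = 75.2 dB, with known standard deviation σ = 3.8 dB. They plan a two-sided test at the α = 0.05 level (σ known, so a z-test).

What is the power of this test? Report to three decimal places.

Power ≈ 0.899

Standardized effect: d = |μ₁ − μ₀| / σ = |75.2 − 76.3| / 3.8 = 0.2895
Noncentrality parameter: δ = d·√n = 0.2895 × √125 = 3.2364
Critical value for a two-sided test at α = 0.05: z_{α/2} = 1.960.
Power = Φ(δ − 1.960) + Φ(−δ − 1.960) = Φ(1.276) + Φ(-5.196) = 0.8991 + 0.0000 = 0.8991.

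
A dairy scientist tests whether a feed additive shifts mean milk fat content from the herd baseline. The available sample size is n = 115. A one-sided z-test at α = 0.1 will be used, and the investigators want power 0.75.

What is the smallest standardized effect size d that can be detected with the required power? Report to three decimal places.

d ≈ 0.182

Required noncentrality: δ = z_{0.1} + z_{0.25} = 1.282 + 0.674 = 1.956.
δ = d·√n ⇒ d = δ/√n = 1.956/√115 = 0.1824.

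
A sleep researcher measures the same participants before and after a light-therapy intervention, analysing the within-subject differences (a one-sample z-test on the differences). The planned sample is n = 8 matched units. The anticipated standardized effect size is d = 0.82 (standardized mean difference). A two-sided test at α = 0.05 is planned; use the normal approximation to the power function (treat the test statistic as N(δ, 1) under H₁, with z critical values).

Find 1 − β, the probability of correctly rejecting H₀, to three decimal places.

Power ≈ 0.640

Noncentrality parameter: δ = d·√n = 0.82 × √8 = 2.3193
Critical value for a two-sided test at α = 0.05: z_{α/2} = 1.960.
Power = Φ(δ − 1.960) + Φ(−δ − 1.960) = Φ(0.359) + Φ(-4.279) = 0.6403 + 0.0000 = 0.6403.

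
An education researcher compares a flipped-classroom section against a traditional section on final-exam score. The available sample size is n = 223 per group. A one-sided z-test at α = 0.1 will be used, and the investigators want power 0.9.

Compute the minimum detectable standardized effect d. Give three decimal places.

Required noncentrality: δ = z_{0.1} + z_{0.10} = 1.282 + 1.282 = 2.563.
δ = d·√(n/2) ⇒ d = δ/√(n/2) = 2.563/√(223/2) = 0.2427.

d ≈ 0.243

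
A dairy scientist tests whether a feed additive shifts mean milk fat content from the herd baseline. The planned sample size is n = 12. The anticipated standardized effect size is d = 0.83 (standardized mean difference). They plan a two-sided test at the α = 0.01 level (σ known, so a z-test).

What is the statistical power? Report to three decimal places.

Noncentrality parameter: δ = d·√n = 0.83 × √12 = 2.8752
Critical value for a two-sided test at α = 0.01: z_{α/2} = 2.576.
Power = Φ(δ − 2.576) + Φ(−δ − 2.576) = Φ(0.299) + Φ(-5.451) = 0.6177 + 0.0000 = 0.6177.

Power ≈ 0.618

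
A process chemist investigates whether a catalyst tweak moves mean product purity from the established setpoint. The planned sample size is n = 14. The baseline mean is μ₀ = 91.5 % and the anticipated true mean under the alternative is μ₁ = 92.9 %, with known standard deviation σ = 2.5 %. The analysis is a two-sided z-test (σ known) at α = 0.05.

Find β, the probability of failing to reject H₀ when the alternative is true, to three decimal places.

β ≈ 0.446

Standardized effect: d = |μ₁ − μ₀| / σ = |92.9 − 91.5| / 2.5 = 0.5600
Noncentrality parameter: δ = d·√n = 0.5600 × √14 = 2.0953
Two-sided α = 0.05 → critical value z_{0.025} = 1.960.
Power = Φ(δ − 1.960) + Φ(−δ − 1.960) = Φ(0.135) + Φ(-4.055) = 0.5538 + 0.0000 = 0.5539.
Type II error: β = 1 − power = 1 − 0.5539 = 0.4461.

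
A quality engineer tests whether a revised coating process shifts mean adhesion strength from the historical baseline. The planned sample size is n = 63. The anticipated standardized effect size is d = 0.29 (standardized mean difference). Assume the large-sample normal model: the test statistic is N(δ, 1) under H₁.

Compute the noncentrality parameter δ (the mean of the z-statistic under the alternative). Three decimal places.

The noncentrality parameter scales effect size by the design's sample-size factor: δ = d·√n = 0.29 × √63 = 2.3018

δ ≈ 2.302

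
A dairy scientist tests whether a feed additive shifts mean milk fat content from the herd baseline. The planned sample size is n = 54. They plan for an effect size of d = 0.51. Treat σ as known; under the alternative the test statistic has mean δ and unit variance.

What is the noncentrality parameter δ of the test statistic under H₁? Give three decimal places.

δ = d·√n = 0.51 × √54 = 3.7477

δ ≈ 3.748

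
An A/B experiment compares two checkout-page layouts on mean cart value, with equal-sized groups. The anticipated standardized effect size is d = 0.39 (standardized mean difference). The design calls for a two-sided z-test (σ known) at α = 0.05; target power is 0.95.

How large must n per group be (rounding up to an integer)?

Set Φ(δ − 1.960) = 0.95; then δ − 1.960 = Φ⁻¹(0.95) = 1.645, giving δ = 3.605.
(For δ > 0 the lower-tail rejection region contributes negligibly to power, so the one-term inversion is standard.)
δ = d·√(n/2) ⇒ n = 2(δ/d)² = 2 × (3.605 / 0.39)² = 170.87.
Round up to the next whole unit.

n = 171 per group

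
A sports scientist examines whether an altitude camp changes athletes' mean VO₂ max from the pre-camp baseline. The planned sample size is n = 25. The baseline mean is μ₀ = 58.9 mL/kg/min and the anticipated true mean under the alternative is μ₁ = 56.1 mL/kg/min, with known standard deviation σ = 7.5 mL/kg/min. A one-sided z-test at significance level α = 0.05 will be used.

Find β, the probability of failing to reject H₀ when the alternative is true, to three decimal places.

Standardized effect: d = |μ₁ − μ₀| / σ = |56.1 − 58.9| / 7.5 = 0.3733
Noncentrality parameter: δ = d·√n = 0.3733 × √25 = 1.8667
Critical value for a one-sided test at α = 0.05: z_α = 1.645.
Power = P(Z > 1.645 − δ) = Φ(0.222) = 0.5878.
Type II error: β = 1 − power = 1 − 0.5878 = 0.4122.

β ≈ 0.412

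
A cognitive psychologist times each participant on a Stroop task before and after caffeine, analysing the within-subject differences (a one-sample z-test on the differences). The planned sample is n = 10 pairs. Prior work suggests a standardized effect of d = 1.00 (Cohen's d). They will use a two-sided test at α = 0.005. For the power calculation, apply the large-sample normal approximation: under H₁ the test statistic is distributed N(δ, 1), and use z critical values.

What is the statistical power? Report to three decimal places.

Power ≈ 0.639

Noncentrality parameter: δ = d·√n = 1.00 × √10 = 3.1623
Critical value for a two-sided test at α = 0.005: z_{α/2} = 2.807.
Power = Φ(δ − 2.807) + Φ(−δ − 2.807) = Φ(0.355) + Φ(-5.969) = 0.6388 + 0.0000 = 0.6388.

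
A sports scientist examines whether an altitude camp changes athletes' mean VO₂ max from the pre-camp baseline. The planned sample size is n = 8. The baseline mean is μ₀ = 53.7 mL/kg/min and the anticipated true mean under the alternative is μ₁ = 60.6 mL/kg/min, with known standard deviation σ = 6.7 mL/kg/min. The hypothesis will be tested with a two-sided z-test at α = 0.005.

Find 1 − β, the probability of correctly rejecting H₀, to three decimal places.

Standardized effect: d = |μ₁ − μ₀| / σ = |60.6 − 53.7| / 6.7 = 1.0299
Noncentrality parameter: δ = d·√n = 1.0299 × √8 = 2.9129
Two-sided α = 0.005 → critical value z_{0.0025} = 2.807.
Power = Φ(δ − 2.807) + Φ(−δ − 2.807) = Φ(0.106) + Φ(-5.720) = 0.5421 + 0.0000 = 0.5421.

Power ≈ 0.542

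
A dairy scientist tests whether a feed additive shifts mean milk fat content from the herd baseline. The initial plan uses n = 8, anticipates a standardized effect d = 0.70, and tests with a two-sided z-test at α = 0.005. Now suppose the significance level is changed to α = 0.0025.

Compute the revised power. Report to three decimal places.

δ = d·√n = 0.70 × √8 = 1.9799 (unchanged). New critical value: z_{0.0013} = 3.023.
Revised power = Φ(δ − 3.023) + Φ(−δ − 3.023) = Φ(-1.043) + Φ(-5.003) = 0.1484 + 0.0000 = 0.1484.

Power ≈ 0.148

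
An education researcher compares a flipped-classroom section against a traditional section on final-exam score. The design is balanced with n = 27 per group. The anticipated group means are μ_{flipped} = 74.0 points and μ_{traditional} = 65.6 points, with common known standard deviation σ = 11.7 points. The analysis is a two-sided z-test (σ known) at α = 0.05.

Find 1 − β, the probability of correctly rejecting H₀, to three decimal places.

Standardized effect: d = |μ_{flipped} − μ_{traditional}| / σ = |74.0 − 65.6| / 11.7 = 0.7179
Noncentrality parameter: δ = d·√(n/2) = 0.7179 × √(27/2) = 2.6379
Critical value for a two-sided test at α = 0.05: z_{α/2} = 1.960.
Power = Φ(δ − 1.960) + Φ(−δ − 1.960) = Φ(0.678) + Φ(-4.598) = 0.7511 + 0.0000 = 0.7511.

Power ≈ 0.751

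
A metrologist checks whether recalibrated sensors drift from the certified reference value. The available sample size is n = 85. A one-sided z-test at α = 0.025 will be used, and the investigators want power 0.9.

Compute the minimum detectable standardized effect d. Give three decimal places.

d ≈ 0.352

Need Φ(δ − 1.960) = 0.9, so δ = 1.960 + 1.282 = 3.242.
δ = d·√n ⇒ d = δ/√n = 3.242/√85 = 0.3516.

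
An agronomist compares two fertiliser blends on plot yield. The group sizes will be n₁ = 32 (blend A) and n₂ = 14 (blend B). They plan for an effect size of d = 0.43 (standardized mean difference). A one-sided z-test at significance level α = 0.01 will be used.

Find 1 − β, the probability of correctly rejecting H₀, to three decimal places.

Power ≈ 0.162

Noncentrality parameter: δ = d / √(1/n₁ + 1/n₂) = 0.43 / √(1/32 + 1/14) = 1.3419
One-sided α = 0.01 → critical value z_{0.01} = 2.326.
Power = Φ(δ − 2.326) = Φ(-0.984) = 0.1625.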